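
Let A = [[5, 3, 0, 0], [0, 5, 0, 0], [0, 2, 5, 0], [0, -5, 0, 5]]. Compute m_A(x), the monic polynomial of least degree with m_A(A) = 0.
m_A(x) = (x - 5)^2

The characteristic polynomial factors as (x - 5)^4. The minimal polynomial is ∏(x - λ)^{k_λ} where k_λ is the size of the largest Jordan block at λ.

For λ = 5: rank(A - 5I) = 1, and the largest Jordan block has size 2 (the smallest k with rank((A - 5I)^k) = rank((A - 5I)^(k+1))).

So m_A(x) = (x - 5)^2.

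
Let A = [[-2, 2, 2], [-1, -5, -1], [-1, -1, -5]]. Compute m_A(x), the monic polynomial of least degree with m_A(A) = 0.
m_A(x) = (x + 4)^2

The characteristic polynomial factors as (x + 4)^3. The minimal polynomial is ∏(x - λ)^{k_λ} where k_λ is the size of the largest Jordan block at λ.

For λ = -4: rank(A + 4I) = 1, and the largest Jordan block has size 2 (the smallest k with rank((A + 4I)^k) = rank((A + 4I)^(k+1))).

So m_A(x) = (x + 4)^2.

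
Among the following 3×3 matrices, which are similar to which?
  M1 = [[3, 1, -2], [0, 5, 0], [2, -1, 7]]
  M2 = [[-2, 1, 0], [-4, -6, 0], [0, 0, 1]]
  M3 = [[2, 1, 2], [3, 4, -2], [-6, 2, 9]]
Characteristic polynomials: χ_{M1} = (x - 5)^3, χ_{M2} = (x - 1)(x + 4)^2, χ_{M3} = (x - 5)^3.

{M1, M3}: invariant factors x - 5, (x - 5)^2.

{M2}: invariant factors (x - 1)(x + 4)^2.

Matrices are similar if and only if their invariant-factor lists agree; the partition into similarity classes is {M1, M3}, {M2}.

2 classes: {M1, M3}, {M2}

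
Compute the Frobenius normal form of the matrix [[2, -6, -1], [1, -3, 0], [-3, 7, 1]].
The invariant factors of A (the non-unit diagonal entries of the Smith normal form of xI - A over ℚ[x]) are x^3 - 4x - 2, each dividing the next. The characteristic polynomial is their product, x^3 - 4x - 2.

The rational canonical form is the block-diagonal matrix of companion matrices C(f_i):
R = [[0, 0, 2], [1, 0, 4], [0, 1, 0]].

Note the characteristic polynomial does not split into linear factors over ℚ, so A has no Jordan form over ℚ; the rational canonical form exists over any field.

R = [[0, 0, 2], [1, 0, 4], [0, 1, 0]]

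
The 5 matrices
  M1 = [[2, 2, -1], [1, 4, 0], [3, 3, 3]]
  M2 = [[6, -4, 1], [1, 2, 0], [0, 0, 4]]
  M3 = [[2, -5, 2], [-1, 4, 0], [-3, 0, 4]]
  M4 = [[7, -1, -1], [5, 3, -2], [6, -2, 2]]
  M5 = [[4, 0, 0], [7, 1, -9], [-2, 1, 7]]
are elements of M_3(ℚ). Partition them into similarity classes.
Characteristic polynomials: χ_{M1} = (x - 3)^3, χ_{M2} = (x - 4)^3, χ_{M3} = (x - 4)(x - 3)^2, χ_{M4} = (x - 4)^3, χ_{M5} = (x - 4)^3.

{M1}: invariant factors (x - 3)^3.

{M2, M4, M5}: invariant factors (x - 4)^3.

{M3}: invariant factors (x - 4)(x - 3)^2.

Matrices are similar if and only if their invariant-factor lists agree; the partition into similarity classes is {M1}, {M2, M4, M5}, {M3}.

3 classes: {M1}, {M2, M4, M5}, {M3}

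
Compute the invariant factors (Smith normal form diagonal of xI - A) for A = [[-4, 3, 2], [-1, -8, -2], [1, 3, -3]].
The Jordan structure of A has elementary divisors (x + 5)^2, (x + 5). Arranging the block sizes at each eigenvalue in decreasing order and taking row products gives the invariant factors.

Invariant factors (smallest first, each dividing the next): x + 5, (x + 5)^2.

Check: the last factor (x + 5)^2 is the minimal polynomial, and the product (x + 5)^3 is the characteristic polynomial.

x + 5, (x + 5)^2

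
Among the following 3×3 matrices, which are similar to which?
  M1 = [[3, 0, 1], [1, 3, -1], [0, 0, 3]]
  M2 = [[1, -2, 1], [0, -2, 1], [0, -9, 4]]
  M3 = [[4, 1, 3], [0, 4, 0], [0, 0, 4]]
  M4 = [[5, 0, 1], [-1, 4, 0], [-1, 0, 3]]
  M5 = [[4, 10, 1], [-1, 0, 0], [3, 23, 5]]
Characteristic polynomials: χ_{M1} = (x - 3)^3, χ_{M2} = (x - 1)^3, χ_{M3} = (x - 4)^3, χ_{M4} = (x - 4)^3, χ_{M5} = (x - 3)^3.

{M1, M5}: invariant factors (x - 3)^3.

{M2}: invariant factors (x - 1)^3.

{M3}: invariant factors x - 4, (x - 4)^2.

{M4}: invariant factors (x - 4)^3.

Matrices are similar if and only if their invariant-factor lists agree; the partition into similarity classes is {M1, M5}, {M2}, {M3}, {M4}.

4 classes: {M1, M5}, {M2}, {M3}, {M4}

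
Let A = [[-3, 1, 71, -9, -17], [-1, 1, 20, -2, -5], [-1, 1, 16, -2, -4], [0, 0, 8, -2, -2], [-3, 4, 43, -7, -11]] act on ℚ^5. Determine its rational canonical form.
R = [[0, 0, 0, 0, -2], [1, 0, 0, 0, 3], [0, 1, 0, 0, 3], [0, 0, 1, 0, 0], [0, 0, 0, 1, 1]]

The invariant factors of A (the non-unit diagonal entries of the Smith normal form of xI - A over ℚ[x]) are (x - 2)(x + 1)(x^3 + 2x - 1), each dividing the next. The characteristic polynomial is their product, (x - 2)(x + 1)(x^3 + 2x - 1).

The rational canonical form is the block-diagonal matrix of companion matrices C(f_i):
R = [[0, 0, 0, 0, -2], [1, 0, 0, 0, 3], [0, 1, 0, 0, 3], [0, 0, 1, 0, 0], [0, 0, 0, 1, 1]].

Note the characteristic polynomial does not split into linear factors over ℚ, so A has no Jordan form over ℚ; the rational canonical form exists over any field.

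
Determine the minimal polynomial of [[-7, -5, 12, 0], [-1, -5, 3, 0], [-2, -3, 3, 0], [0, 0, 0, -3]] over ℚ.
The characteristic polynomial factors as (x + 3)^4. The minimal polynomial is ∏(x - λ)^{k_λ} where k_λ is the size of the largest Jordan block at λ.

For λ = -3: rank(A + 3I) = 2, and the largest Jordan block has size 3 (the smallest k with rank((A + 3I)^k) = rank((A + 3I)^(k+1))).

So m_A(x) = (x + 3)^3.

m_A(x) = (x + 3)^3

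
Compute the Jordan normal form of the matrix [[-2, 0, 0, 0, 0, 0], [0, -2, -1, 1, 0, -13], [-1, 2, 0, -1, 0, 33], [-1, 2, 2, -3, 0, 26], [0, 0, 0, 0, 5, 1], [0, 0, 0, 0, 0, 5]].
J = [[-2, 1, 0, 0, 0, 0], [0, -2, 0, 0, 0, 0], [0, 0, -2, 0, 0, 0], [0, 0, 0, -1, 0, 0], [0, 0, 0, 0, 5, 1], [0, 0, 0, 0, 0, 5]]

The characteristic polynomial is det(xI - A) = (x - 5)^2(x + 1)(x + 2)^3, so the eigenvalues are -2 (algebraic multiplicity 3), -1 (algebraic multiplicity 1), 5 (algebraic multiplicity 2).

For λ = -2: rank(A + 2I) = 4, rank((A + 2I)^2) = 3. The eigenspace has dimension 6 - 4 = 2, so there are 2 Jordan blocks; the rank sequence gives block sizes [2, 1].

For λ = -1: algebraic multiplicity 1 gives one 1×1 block.

For λ = 5: rank(A - 5I) = 5, rank((A - 5I)^2) = 4. The eigenspace has dimension 6 - 5 = 1, so there is 1 Jordan block; the rank sequence gives block sizes [2].

Assembling the blocks gives the Jordan form J above.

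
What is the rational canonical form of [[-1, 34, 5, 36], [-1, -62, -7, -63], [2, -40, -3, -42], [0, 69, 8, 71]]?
The invariant factors of A (the non-unit diagonal entries of the Smith normal form of xI - A over ℚ[x]) are (x - 5)(x - 3)(x^2 + 3x + 1), each dividing the next. The characteristic polynomial is their product, (x - 5)(x - 3)(x^2 + 3x + 1).

The rational canonical form is the block-diagonal matrix of companion matrices C(f_i):
R = [[0, 0, 0, -15], [1, 0, 0, -37], [0, 1, 0, 8], [0, 0, 1, 5]].

Note the characteristic polynomial does not split into linear factors over ℚ, so A has no Jordan form over ℚ; the rational canonical form exists over any field.

R = [[0, 0, 0, -15], [1, 0, 0, -37], [0, 1, 0, 8], [0, 0, 1, 5]]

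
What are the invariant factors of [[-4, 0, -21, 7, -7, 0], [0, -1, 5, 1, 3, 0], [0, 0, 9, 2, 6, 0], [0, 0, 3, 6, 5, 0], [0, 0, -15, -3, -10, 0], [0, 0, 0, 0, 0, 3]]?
(x - 3)(x + 1), (x - 3)^2(x + 1)(x + 4)

The Jordan structure of A has elementary divisors (x + 4), (x + 1), (x + 1), (x - 3)^2, (x - 3). Arranging the block sizes at each eigenvalue in decreasing order and taking row products gives the invariant factors.

Invariant factors (smallest first, each dividing the next): (x - 3)(x + 1), (x - 3)^2(x + 1)(x + 4).

Check: the last factor (x - 3)^2(x + 1)(x + 4) is the minimal polynomial, and the product (x - 3)^3(x + 1)^2(x + 4) is the characteristic polynomial.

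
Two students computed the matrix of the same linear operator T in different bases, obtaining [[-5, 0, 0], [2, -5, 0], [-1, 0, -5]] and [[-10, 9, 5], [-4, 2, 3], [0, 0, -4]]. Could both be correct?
No.

trace(A) = -15 but trace(B) = -12. The trace is a similarity invariant, so A and B are not similar.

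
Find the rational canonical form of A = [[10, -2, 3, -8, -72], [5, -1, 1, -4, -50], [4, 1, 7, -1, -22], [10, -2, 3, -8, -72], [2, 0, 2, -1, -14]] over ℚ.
R = [[0, 0, 0, 0, 0], [1, 0, 0, 0, -16], [0, 1, 0, 0, 24], [0, 0, 1, 0, -1], [0, 0, 0, 1, -6]]

The invariant factors of A (the non-unit diagonal entries of the Smith normal form of xI - A over ℚ[x]) are x(x - 1)^2(x + 4)^2, each dividing the next. The characteristic polynomial is their product, x(x - 1)^2(x + 4)^2.

The rational canonical form is the block-diagonal matrix of companion matrices C(f_i):
R = [[0, 0, 0, 0, 0], [1, 0, 0, 0, -16], [0, 1, 0, 0, 24], [0, 0, 1, 0, -1], [0, 0, 0, 1, -6]].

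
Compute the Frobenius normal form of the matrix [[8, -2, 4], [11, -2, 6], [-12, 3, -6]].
R = [[0, 0, 0], [1, 0, 0], [0, 1, 0]]

The invariant factors of A (the non-unit diagonal entries of the Smith normal form of xI - A over ℚ[x]) are x^3, each dividing the next. The characteristic polynomial is their product, x^3.

The rational canonical form is the block-diagonal matrix of companion matrices C(f_i):
R = [[0, 0, 0], [1, 0, 0], [0, 1, 0]].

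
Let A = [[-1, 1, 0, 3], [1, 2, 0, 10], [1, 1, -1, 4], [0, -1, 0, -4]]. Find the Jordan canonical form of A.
J = [[-1, 1, 0, 0], [0, -1, 1, 0], [0, 0, -1, 0], [0, 0, 0, -1]]

The characteristic polynomial is det(xI - A) = (x + 1)^4, so the eigenvalues are -1 (algebraic multiplicity 4).

For λ = -1: rank(A + I) = 2, rank((A + I)^2) = 1, rank((A + I)^3) = 0. The eigenspace has dimension 4 - 2 = 2, so there are 2 Jordan blocks; the rank sequence gives block sizes [3, 1].

Assembling the blocks gives the Jordan form J above.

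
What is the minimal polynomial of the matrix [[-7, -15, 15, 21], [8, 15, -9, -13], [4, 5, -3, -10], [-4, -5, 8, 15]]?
The characteristic polynomial factors as (x - 5)^4. The minimal polynomial is ∏(x - λ)^{k_λ} where k_λ is the size of the largest Jordan block at λ.

For λ = 5: rank(A - 5I) = 2, and the largest Jordan block has size 3 (the smallest k with rank((A - 5I)^k) = rank((A - 5I)^(k+1))).

So m_A(x) = (x - 5)^3.

m_A(x) = (x - 5)^3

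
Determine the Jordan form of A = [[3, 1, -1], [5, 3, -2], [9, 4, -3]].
The characteristic polynomial is det(xI - A) = (x - 1)^3, so the eigenvalues are 1 (algebraic multiplicity 3).

For λ = 1: rank(A - I) = 2, rank((A - I)^2) = 1, rank((A - I)^3) = 0. The eigenspace has dimension 3 - 2 = 1, so there is 1 Jordan block; the rank sequence gives block sizes [3].

Assembling the blocks gives the Jordan form J above.

J = [[1, 1, 0], [0, 1, 1], [0, 0, 1]]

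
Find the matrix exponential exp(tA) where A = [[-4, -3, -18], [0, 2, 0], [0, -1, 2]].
e^{tA} = [[e^{-4*t}, ((3*t - 1)*e^{6*t} + 1)*e^{-4*t}, 3*(1 - e^{6*t})*e^{-4*t}], [0, e^{2*t}, 0], [0, -t*e^{2*t}, e^{2*t}]]

A has Jordan form J = [[-4, 0, 0], [0, 2, 1], [0, 0, 2]] with A = PJP^{-1}, so e^{tA} = P e^{tJ} P^{-1}.

For a Jordan block J_k(λ), e^{tJ_k(λ)} = e^{λt} · (I + tN + t^2 N^2/2! + ... + t^{k-1} N^{k-1}/(k-1)!) where N is the nilpotent superdiagonal part.

Assembling the blocks and conjugating back gives the entries of e^{tA} as shown above.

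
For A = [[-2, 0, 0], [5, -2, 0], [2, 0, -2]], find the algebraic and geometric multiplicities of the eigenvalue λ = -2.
algebraic multiplicity 3, geometric multiplicity 2

The characteristic polynomial is (x + 2)^3, so the factor x + 2 appears with exponent 3: the algebraic multiplicity is 3.

rank(A + 2I) = 1, so the eigenspace has dimension 3 - 1 = 2: the geometric multiplicity is 2.

Since 2 < 3, A is not diagonalizable.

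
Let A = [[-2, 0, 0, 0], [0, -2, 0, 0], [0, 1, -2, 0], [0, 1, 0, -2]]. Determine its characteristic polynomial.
χ_A(x) = (x + 2)^4

xI - A = [[x + 2, 0, 0, 0], [0, x + 2, 0, 0], [0, -1, x + 2, 0], [0, -1, 0, x + 2]].

Expanding det(xI - A) along the first row:
det(xI - A) = + (x + 2)·det([[x + 2, 0, 0], [-1, x + 2, 0], [-1, 0, x + 2]]) - (0)·det([[0, 0, 0], [0, x + 2, 0], [0, 0, x + 2]]) + (0)·det([[0, x + 2, 0], [0, -1, 0], [0, -1, x + 2]]) - (0)·det([[0, x + 2, 0], [0, -1, x + 2], [0, -1, 0]]).

Evaluating gives χ_A(x) = x^4 + 8x^3 + 24x^2 + 32x + 16 = (x + 2)^4.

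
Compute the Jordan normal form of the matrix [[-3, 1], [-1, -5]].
J = [[-4, 1], [0, -4]]

The characteristic polynomial is det(xI - A) = (x + 4)^2, so the eigenvalues are -4 (algebraic multiplicity 2).

For λ = -4: rank(A + 4I) = 1, rank((A + 4I)^2) = 0. The eigenspace has dimension 2 - 1 = 1, so there is 1 Jordan block; the rank sequence gives block sizes [2].

Assembling the blocks gives the Jordan form J above.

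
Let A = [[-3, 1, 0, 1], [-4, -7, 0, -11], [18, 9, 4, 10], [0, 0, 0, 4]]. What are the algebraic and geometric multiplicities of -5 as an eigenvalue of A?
The characteristic polynomial is (x - 4)^2(x + 5)^2, so the factor x + 5 appears with exponent 2: the algebraic multiplicity is 2.

rank(A + 5I) = 3, so the eigenspace has dimension 4 - 3 = 1: the geometric multiplicity is 1.

Since 1 < 2, A is not diagonalizable.

algebraic multiplicity 2, geometric multiplicity 1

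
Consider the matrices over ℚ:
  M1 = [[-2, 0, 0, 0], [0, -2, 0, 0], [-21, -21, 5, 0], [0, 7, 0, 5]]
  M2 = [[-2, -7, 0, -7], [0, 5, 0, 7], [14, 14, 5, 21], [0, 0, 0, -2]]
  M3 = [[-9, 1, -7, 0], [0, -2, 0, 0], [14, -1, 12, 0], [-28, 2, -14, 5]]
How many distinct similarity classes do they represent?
Characteristic polynomials: χ_{M1} = (x - 5)^2(x + 2)^2, χ_{M2} = (x - 5)^2(x + 2)^2, χ_{M3} = (x - 5)^2(x + 2)^2.

{M1, M2}: invariant factors (x - 5)(x + 2), (x - 5)(x + 2).

{M3}: invariant factors x - 5, (x - 5)(x + 2)^2.

Matrices are similar if and only if their invariant-factor lists agree; the partition into similarity classes is {M1, M2}, {M3}.

2 classes: {M1, M2}, {M3}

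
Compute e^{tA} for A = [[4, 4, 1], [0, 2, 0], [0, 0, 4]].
e^{tA} = [[e^{4*t}, 2*(e^{2*t} - 1)*e^{2*t}, t*e^{4*t}], [0, e^{2*t}, 0], [0, 0, e^{4*t}]]

A has Jordan form J = [[2, 0, 0], [0, 4, 1], [0, 0, 4]] with A = PJP^{-1}, so e^{tA} = P e^{tJ} P^{-1}.

For a Jordan block J_k(λ), e^{tJ_k(λ)} = e^{λt} · (I + tN + t^2 N^2/2! + ... + t^{k-1} N^{k-1}/(k-1)!) where N is the nilpotent superdiagonal part.

Assembling the blocks and conjugating back gives the entries of e^{tA} as shown above.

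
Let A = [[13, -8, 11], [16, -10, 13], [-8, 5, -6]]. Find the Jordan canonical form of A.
J = [[-1, 1, 0], [0, -1, 1], [0, 0, -1]]

The characteristic polynomial is det(xI - A) = (x + 1)^3, so the eigenvalues are -1 (algebraic multiplicity 3).

For λ = -1: rank(A + I) = 2, rank((A + I)^2) = 1, rank((A + I)^3) = 0. The eigenspace has dimension 3 - 2 = 1, so there is 1 Jordan block; the rank sequence gives block sizes [3].

Assembling the blocks gives the Jordan form J above.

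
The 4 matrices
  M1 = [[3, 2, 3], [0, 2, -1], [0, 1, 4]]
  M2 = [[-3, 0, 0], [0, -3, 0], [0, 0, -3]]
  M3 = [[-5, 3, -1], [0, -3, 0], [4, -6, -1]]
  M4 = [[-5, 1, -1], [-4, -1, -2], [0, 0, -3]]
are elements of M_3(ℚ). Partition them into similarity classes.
3 classes: {M1}, {M2}, {M3, M4}

Characteristic polynomials: χ_{M1} = (x - 3)^3, χ_{M2} = (x + 3)^3, χ_{M3} = (x + 3)^3, χ_{M4} = (x + 3)^3.

{M1}: invariant factors (x - 3)^3.

{M2}: invariant factors x + 3, x + 3, x + 3.

{M3, M4}: invariant factors x + 3, (x + 3)^2.

Matrices are similar if and only if their invariant-factor lists agree; the partition into similarity classes is {M1}, {M2}, {M3, M4}.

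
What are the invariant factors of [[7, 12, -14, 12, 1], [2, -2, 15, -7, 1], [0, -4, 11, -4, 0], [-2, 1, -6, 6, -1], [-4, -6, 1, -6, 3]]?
(x - 5)^2, (x - 5)^3

The Jordan structure of A has elementary divisors (x - 5)^3, (x - 5)^2. Arranging the block sizes at each eigenvalue in decreasing order and taking row products gives the invariant factors.

Invariant factors (smallest first, each dividing the next): (x - 5)^2, (x - 5)^3.

Check: the last factor (x - 5)^3 is the minimal polynomial, and the product (x - 5)^5 is the characteristic polynomial.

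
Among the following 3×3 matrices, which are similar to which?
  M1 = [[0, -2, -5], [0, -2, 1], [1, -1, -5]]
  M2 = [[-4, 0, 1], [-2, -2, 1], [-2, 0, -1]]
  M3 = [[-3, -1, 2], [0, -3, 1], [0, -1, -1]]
Characteristic polynomials: χ_{M1} = (x + 2)^2(x + 3), χ_{M2} = (x + 2)^2(x + 3), χ_{M3} = (x + 2)^2(x + 3).

{M1, M3}: invariant factors (x + 2)^2(x + 3).

{M2}: invariant factors x + 2, (x + 2)(x + 3).

Matrices are similar if and only if their invariant-factor lists agree; the partition into similarity classes is {M1, M3}, {M2}.

2 classes: {M1, M3}, {M2}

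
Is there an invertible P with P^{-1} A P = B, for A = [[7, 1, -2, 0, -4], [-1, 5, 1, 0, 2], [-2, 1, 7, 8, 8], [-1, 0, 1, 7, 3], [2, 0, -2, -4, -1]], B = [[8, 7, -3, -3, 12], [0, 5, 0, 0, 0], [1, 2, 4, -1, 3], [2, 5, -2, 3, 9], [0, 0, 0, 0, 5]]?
No.

Both have characteristic polynomial (x - 5)^5, but the minimal polynomial of A is (x - 5)^3 while the minimal polynomial of B is (x - 5)^2. The minimal polynomial is a similarity invariant, so A and B are not similar.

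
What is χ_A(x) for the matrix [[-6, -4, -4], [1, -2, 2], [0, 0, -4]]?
χ_A(x) = (x + 4)^3

xI - A = [[x + 6, 4, 4], [-1, x + 2, -2], [0, 0, x + 4]].

Expanding det(xI - A) along the first row:
det(xI - A) = + (x + 6)·det([[x + 2, -2], [0, x + 4]]) - (4)·det([[-1, -2], [0, x + 4]]) + (4)·det([[-1, x + 2], [0, 0]]).

Evaluating gives χ_A(x) = x^3 + 12x^2 + 48x + 64 = (x + 4)^3.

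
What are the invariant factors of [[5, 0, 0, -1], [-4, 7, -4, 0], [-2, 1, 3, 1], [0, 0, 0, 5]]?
The Jordan structure of A has elementary divisors (x - 5)^2, (x - 5)^2. Arranging the block sizes at each eigenvalue in decreasing order and taking row products gives the invariant factors.

Invariant factors (smallest first, each dividing the next): (x - 5)^2, (x - 5)^2.

Check: the last factor (x - 5)^2 is the minimal polynomial, and the product (x - 5)^4 is the characteristic polynomial.

(x - 5)^2, (x - 5)^2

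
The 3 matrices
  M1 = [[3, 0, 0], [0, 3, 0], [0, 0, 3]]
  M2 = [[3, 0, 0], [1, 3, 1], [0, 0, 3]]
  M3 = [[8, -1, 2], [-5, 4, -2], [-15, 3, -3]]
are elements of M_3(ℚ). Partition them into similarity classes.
2 classes: {M1}, {M2, M3}

Characteristic polynomials: χ_{M1} = (x - 3)^3, χ_{M2} = (x - 3)^3, χ_{M3} = (x - 3)^3.

{M1}: invariant factors x - 3, x - 3, x - 3.

{M2, M3}: invariant factors x - 3, (x - 3)^2.

Matrices are similar if and only if their invariant-factor lists agree; the partition into similarity classes is {M1}, {M2, M3}.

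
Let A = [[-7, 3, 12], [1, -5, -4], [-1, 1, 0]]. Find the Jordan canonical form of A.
The characteristic polynomial is det(xI - A) = (x + 4)^3, so the eigenvalues are -4 (algebraic multiplicity 3).

For λ = -4: rank(A + 4I) = 1, rank((A + 4I)^2) = 0. The eigenspace has dimension 3 - 1 = 2, so there are 2 Jordan blocks; the rank sequence gives block sizes [2, 1].

Assembling the blocks gives the Jordan form J above.

J = [[-4, 1, 0], [0, -4, 0], [0, 0, -4]]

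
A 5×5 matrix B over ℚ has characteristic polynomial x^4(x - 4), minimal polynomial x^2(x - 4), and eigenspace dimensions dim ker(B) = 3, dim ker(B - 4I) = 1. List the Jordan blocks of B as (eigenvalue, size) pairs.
Jordan blocks: (0, 2), (0, 1), (0, 1), (4, 1)

λ = 0: algebraic multiplicity 4 (exponent in χ_B), largest block size 2 (exponent in m_B), 3 blocks (geometric multiplicity). These force block sizes [2, 1, 1].
λ = 4: algebraic multiplicity 1 (exponent in χ_B), largest block size 1 (exponent in m_B), 1 block (geometric multiplicity). This forces block sizes [1].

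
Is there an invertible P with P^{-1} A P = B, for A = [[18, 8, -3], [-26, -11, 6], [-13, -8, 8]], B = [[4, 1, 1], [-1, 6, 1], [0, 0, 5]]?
Yes.

Two matrices over a field are similar if and only if they have the same invariant factors.

Both A and B have characteristic polynomial (x - 5)^3 and minimal polynomial (x - 5)^2. Computing further, both have invariant factors x - 5, (x - 5)^2. Hence A and B are similar.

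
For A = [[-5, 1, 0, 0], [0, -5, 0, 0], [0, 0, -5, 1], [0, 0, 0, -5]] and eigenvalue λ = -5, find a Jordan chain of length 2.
v_1 = [[0, 1, -1, 0]]^T, v_2 = [[1, 0, 0, 0]]^T

We seek v_1 ∈ ker((A + 5I)^2) \ ker(A + 5I), then set v_{i+1} = (A + 5I) v_i.

One such chain is v_1 = [[0, 1, -1, 0]]^T, v_2 = [[1, 0, 0, 0]]^T. Check: (A + 5I) v_2 = [[0, 0, 0, 0]]^T = 0.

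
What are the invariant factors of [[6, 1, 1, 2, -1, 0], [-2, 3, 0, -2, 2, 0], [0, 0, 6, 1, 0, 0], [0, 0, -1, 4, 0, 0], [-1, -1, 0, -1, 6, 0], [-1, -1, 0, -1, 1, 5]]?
x - 5, x - 5, (x - 5)^2, (x - 5)^2

The Jordan structure of A has elementary divisors (x - 5)^2, (x - 5)^2, (x - 5), (x - 5). Arranging the block sizes at each eigenvalue in decreasing order and taking row products gives the invariant factors.

Invariant factors (smallest first, each dividing the next): x - 5, x - 5, (x - 5)^2, (x - 5)^2.

Check: the last factor (x - 5)^2 is the minimal polynomial, and the product (x - 5)^6 is the characteristic polynomial.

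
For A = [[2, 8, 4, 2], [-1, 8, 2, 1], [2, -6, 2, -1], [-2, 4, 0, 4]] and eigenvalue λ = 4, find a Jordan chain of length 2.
v_1 = [[-3, -1, 0, 0]]^T, v_2 = [[-2, -1, 0, 2]]^T

We seek v_1 ∈ ker((A - 4I)^2) \ ker(A - 4I), then set v_{i+1} = (A - 4I) v_i.

One such chain is v_1 = [[-3, -1, 0, 0]]^T, v_2 = [[-2, -1, 0, 2]]^T. Check: (A - 4I) v_2 = [[0, 0, 0, 0]]^T = 0.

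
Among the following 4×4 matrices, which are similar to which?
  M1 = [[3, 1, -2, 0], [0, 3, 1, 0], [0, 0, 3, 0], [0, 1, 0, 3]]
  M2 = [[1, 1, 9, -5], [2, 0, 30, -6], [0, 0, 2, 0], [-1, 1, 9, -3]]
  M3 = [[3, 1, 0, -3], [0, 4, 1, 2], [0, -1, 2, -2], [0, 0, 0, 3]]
2 classes: {M1, M3}, {M2}

Characteristic polynomials: χ_{M1} = (x - 3)^4, χ_{M2} = (x - 2)^2(x + 2)^2, χ_{M3} = (x - 3)^4.

{M1, M3}: invariant factors x - 3, (x - 3)^3.

{M2}: invariant factors x - 2, (x - 2)(x + 2)^2.

Matrices are similar if and only if their invariant-factor lists agree; the partition into similarity classes is {M1, M3}, {M2}.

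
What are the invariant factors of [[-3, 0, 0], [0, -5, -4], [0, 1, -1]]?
x + 3, (x + 3)^2

The Jordan structure of A has elementary divisors (x + 3)^2, (x + 3). Arranging the block sizes at each eigenvalue in decreasing order and taking row products gives the invariant factors.

Invariant factors (smallest first, each dividing the next): x + 3, (x + 3)^2.

Check: the last factor (x + 3)^2 is the minimal polynomial, and the product (x + 3)^3 is the characteristic polynomial.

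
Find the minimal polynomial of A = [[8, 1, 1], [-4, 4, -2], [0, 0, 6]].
The characteristic polynomial factors as (x - 6)^3. The minimal polynomial is ∏(x - λ)^{k_λ} where k_λ is the size of the largest Jordan block at λ.

For λ = 6: rank(A - 6I) = 1, and the largest Jordan block has size 2 (the smallest k with rank((A - 6I)^k) = rank((A - 6I)^(k+1))).

So m_A(x) = (x - 6)^2.

m_A(x) = (x - 6)^2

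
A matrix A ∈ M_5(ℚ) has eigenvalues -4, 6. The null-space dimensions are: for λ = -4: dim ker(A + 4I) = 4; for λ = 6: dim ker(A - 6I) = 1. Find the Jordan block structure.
λ = -4: successive nullity increments [4] count blocks of size ≥ k; block sizes are [1, 1, 1, 1].
λ = 6: successive nullity increments [1] count blocks of size ≥ k; block sizes are [1].

Jordan blocks: (-4, 1), (-4, 1), (-4, 1), (-4, 1), (6, 1)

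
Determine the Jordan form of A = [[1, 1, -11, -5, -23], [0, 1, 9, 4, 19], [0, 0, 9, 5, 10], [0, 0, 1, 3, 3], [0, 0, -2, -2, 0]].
The characteristic polynomial is det(xI - A) = (x - 4)^3(x - 1)^2, so the eigenvalues are 1 (algebraic multiplicity 2), 4 (algebraic multiplicity 3).

For λ = 1: rank(A - I) = 4, rank((A - I)^2) = 3. The eigenspace has dimension 5 - 4 = 1, so there is 1 Jordan block; the rank sequence gives block sizes [2].

For λ = 4: rank(A - 4I) = 4, rank((A - 4I)^2) = 3, rank((A - 4I)^3) = 2. The eigenspace has dimension 5 - 4 = 1, so there is 1 Jordan block; the rank sequence gives block sizes [3].

Assembling the blocks gives the Jordan form J above.

J = [[1, 1, 0, 0, 0], [0, 1, 0, 0, 0], [0, 0, 4, 1, 0], [0, 0, 0, 4, 1], [0, 0, 0, 0, 4]]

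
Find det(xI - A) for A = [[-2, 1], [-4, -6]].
χ_A(x) = (x + 4)^2

xI - A = [[x + 2, -1], [4, x + 6]].

Expanding det(xI - A) along the first row:
det(xI - A) = + (x + 2)·det([[x + 6]]) - (-1)·det([[4]]).

Evaluating gives χ_A(x) = x^2 + 8x + 16 = (x + 4)^2.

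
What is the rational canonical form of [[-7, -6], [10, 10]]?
R = [[0, 10], [1, 3]]

The invariant factors of A (the non-unit diagonal entries of the Smith normal form of xI - A over ℚ[x]) are (x - 5)(x + 2), each dividing the next. The characteristic polynomial is their product, (x - 5)(x + 2).

The rational canonical form is the block-diagonal matrix of companion matrices C(f_i):
R = [[0, 10], [1, 3]].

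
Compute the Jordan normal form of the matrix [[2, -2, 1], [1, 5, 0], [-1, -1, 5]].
J = [[4, 1, 0], [0, 4, 1], [0, 0, 4]]

The characteristic polynomial is det(xI - A) = (x - 4)^3, so the eigenvalues are 4 (algebraic multiplicity 3).

For λ = 4: rank(A - 4I) = 2, rank((A - 4I)^2) = 1, rank((A - 4I)^3) = 0. The eigenspace has dimension 3 - 2 = 1, so there is 1 Jordan block; the rank sequence gives block sizes [3].

Assembling the blocks gives the Jordan form J above.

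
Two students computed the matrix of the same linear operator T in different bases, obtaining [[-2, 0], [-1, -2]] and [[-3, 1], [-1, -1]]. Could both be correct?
Two matrices over a field are similar if and only if they have the same invariant factors.

Both A and B have characteristic polynomial (x + 2)^2 and minimal polynomial (x + 2)^2. Computing further, both have invariant factors (x + 2)^2. Hence A and B are similar.

Yes.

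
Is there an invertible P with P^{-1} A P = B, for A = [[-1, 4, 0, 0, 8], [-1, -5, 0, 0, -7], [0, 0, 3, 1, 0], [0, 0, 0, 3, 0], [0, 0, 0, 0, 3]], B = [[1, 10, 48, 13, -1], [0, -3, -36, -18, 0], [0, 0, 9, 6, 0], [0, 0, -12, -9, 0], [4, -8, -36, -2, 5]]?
Both have characteristic polynomial (x - 3)^3(x + 3)^2, but the minimal polynomial of A is (x - 3)^2(x + 3)^2 while the minimal polynomial of B is (x - 3)^2(x + 3). The minimal polynomial is a similarity invariant, so A and B are not similar.

No.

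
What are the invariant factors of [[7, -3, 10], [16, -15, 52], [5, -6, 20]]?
(x - 6)(x - 3)^2

The Jordan structure of A has elementary divisors (x - 3)^2, (x - 6). Arranging the block sizes at each eigenvalue in decreasing order and taking row products gives the invariant factors.

Invariant factors (smallest first, each dividing the next): (x - 6)(x - 3)^2.

Check: the last factor (x - 6)(x - 3)^2 is the minimal polynomial, and the product (x - 6)(x - 3)^2 is the characteristic polynomial.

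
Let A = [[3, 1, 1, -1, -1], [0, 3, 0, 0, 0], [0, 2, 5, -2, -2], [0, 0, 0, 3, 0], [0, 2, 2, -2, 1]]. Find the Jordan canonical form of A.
The characteristic polynomial is det(xI - A) = (x - 3)^5, so the eigenvalues are 3 (algebraic multiplicity 5).

For λ = 3: rank(A - 3I) = 1, rank((A - 3I)^2) = 0. The eigenspace has dimension 5 - 1 = 4, so there are 4 Jordan blocks; the rank sequence gives block sizes [2, 1, 1, 1].

Assembling the blocks gives the Jordan form J above.

J = [[3, 1, 0, 0, 0], [0, 3, 0, 0, 0], [0, 0, 3, 0, 0], [0, 0, 0, 3, 0], [0, 0, 0, 0, 3]]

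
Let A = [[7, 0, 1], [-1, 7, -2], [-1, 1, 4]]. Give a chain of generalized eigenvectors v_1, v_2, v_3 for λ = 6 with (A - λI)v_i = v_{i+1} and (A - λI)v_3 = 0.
v_1 = [[1, 1, 0]]^T, v_2 = [[1, 0, 0]]^T, v_3 = [[1, -1, -1]]^T

We seek v_1 ∈ ker((A - 6I)^3) \ ker((A - 6I)^2), then set v_{i+1} = (A - 6I) v_i.

One such chain is v_1 = [[1, 1, 0]]^T, v_2 = [[1, 0, 0]]^T, v_3 = [[1, -1, -1]]^T. Check: (A - 6I) v_3 = [[0, 0, 0]]^T = 0.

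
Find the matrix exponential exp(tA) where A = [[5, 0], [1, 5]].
A has Jordan form J = [[5, 1], [0, 5]] with A = PJP^{-1}, so e^{tA} = P e^{tJ} P^{-1}.

For a Jordan block J_k(λ), e^{tJ_k(λ)} = e^{λt} · (I + tN + t^2 N^2/2! + ... + t^{k-1} N^{k-1}/(k-1)!) where N is the nilpotent superdiagonal part.

Assembling the blocks and conjugating back gives the entries of e^{tA} as shown above.

e^{tA} = [[e^{5*t}, 0], [t*e^{5*t}, e^{5*t}]]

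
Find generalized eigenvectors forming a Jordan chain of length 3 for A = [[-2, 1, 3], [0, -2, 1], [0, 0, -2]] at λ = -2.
v_1 = [[2, -2, 1]]^T, v_2 = [[1, 1, 0]]^T, v_3 = [[1, 0, 0]]^T

We seek v_1 ∈ ker((A + 2I)^3) \ ker((A + 2I)^2), then set v_{i+1} = (A + 2I) v_i.

One such chain is v_1 = [[2, -2, 1]]^T, v_2 = [[1, 1, 0]]^T, v_3 = [[1, 0, 0]]^T. Check: (A + 2I) v_3 = [[0, 0, 0]]^T = 0.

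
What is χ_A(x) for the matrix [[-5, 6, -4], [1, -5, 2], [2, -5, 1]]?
χ_A(x) = (x + 3)^3

xI - A = [[x + 5, -6, 4], [-1, x + 5, -2], [-2, 5, x - 1]].

Expanding det(xI - A) along the first row:
det(xI - A) = + (x + 5)·det([[x + 5, -2], [5, x - 1]]) - (-6)·det([[-1, -2], [-2, x - 1]]) + (4)·det([[-1, x + 5], [-2, 5]]).

Evaluating gives χ_A(x) = x^3 + 9x^2 + 27x + 27 = (x + 3)^3.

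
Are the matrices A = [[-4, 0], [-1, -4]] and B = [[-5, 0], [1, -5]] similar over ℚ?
trace(A) = -8 but trace(B) = -10. The trace is a similarity invariant, so A and B are not similar.

No.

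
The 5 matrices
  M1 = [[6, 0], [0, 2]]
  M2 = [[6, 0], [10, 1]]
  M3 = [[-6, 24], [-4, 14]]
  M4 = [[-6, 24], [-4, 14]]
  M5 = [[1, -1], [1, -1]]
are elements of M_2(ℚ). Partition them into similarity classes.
3 classes: {M1, M3, M4}, {M2}, {M5}

Characteristic polynomials: χ_{M1} = (x - 6)(x - 2), χ_{M2} = (x - 6)(x - 1), χ_{M3} = (x - 6)(x - 2), χ_{M4} = (x - 6)(x - 2), χ_{M5} = x^2.

{M1, M3, M4}: invariant factors (x - 6)(x - 2).

{M2}: invariant factors (x - 6)(x - 1).

{M5}: invariant factors x^2.

Matrices are similar if and only if their invariant-factor lists agree; the partition into similarity classes is {M1, M3, M4}, {M2}, {M5}.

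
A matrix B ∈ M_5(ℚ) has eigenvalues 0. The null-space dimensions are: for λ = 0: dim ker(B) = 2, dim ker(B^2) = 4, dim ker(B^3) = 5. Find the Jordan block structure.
λ = 0: successive nullity increments [2, 2, 1] count blocks of size ≥ k; block sizes are [3, 2].

Jordan blocks: (0, 3), (0, 2)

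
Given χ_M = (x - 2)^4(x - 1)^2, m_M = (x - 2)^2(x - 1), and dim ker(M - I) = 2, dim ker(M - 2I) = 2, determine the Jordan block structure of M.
λ = 1: algebraic multiplicity 2 (exponent in χ_M), largest block size 1 (exponent in m_M), 2 blocks (geometric multiplicity). These force block sizes [1, 1].
λ = 2: algebraic multiplicity 4 (exponent in χ_M), largest block size 2 (exponent in m_M), 2 blocks (geometric multiplicity). These force block sizes [2, 2].

Jordan blocks: (1, 1), (1, 1), (2, 2), (2, 2)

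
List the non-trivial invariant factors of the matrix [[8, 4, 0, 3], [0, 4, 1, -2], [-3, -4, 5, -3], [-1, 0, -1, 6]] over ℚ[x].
The Jordan structure of A has elementary divisors (x - 5), (x - 6)^3. Arranging the block sizes at each eigenvalue in decreasing order and taking row products gives the invariant factors.

Invariant factors (smallest first, each dividing the next): (x - 6)^3(x - 5).

Check: the last factor (x - 6)^3(x - 5) is the minimal polynomial, and the product (x - 6)^3(x - 5) is the characteristic polynomial.

(x - 6)^3(x - 5)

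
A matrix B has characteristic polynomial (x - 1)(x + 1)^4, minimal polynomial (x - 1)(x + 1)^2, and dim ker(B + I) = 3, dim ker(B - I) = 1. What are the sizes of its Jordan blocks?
Jordan blocks: (-1, 2), (-1, 1), (-1, 1), (1, 1)

λ = -1: algebraic multiplicity 4 (exponent in χ_B), largest block size 2 (exponent in m_B), 3 blocks (geometric multiplicity). These force block sizes [2, 1, 1].
λ = 1: algebraic multiplicity 1 (exponent in χ_B), largest block size 1 (exponent in m_B), 1 block (geometric multiplicity). This forces block sizes [1].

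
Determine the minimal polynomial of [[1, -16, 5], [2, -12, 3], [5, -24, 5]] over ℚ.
m_A(x) = (x + 2)^3

The characteristic polynomial factors as (x + 2)^3. The minimal polynomial is ∏(x - λ)^{k_λ} where k_λ is the size of the largest Jordan block at λ.

For λ = -2: rank(A + 2I) = 2, and the largest Jordan block has size 3 (the smallest k with rank((A + 2I)^k) = rank((A + 2I)^(k+1))).

So m_A(x) = (x + 2)^3.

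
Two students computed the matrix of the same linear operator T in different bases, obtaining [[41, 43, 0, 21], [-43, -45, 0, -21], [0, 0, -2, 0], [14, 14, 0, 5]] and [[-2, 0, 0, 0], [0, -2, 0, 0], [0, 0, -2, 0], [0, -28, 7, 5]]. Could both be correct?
Both have characteristic polynomial (x - 5)(x + 2)^3, but the minimal polynomial of A is (x - 5)(x + 2)^2 while the minimal polynomial of B is (x - 5)(x + 2). The minimal polynomial is a similarity invariant, so A and B are not similar.

No.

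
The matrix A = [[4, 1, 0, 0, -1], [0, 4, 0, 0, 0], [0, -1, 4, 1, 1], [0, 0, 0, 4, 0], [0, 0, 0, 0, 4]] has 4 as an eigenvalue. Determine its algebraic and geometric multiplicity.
The characteristic polynomial is (x - 4)^5, so the factor x - 4 appears with exponent 5: the algebraic multiplicity is 5.

rank(A - 4I) = 2, so the eigenspace has dimension 5 - 2 = 3: the geometric multiplicity is 3.

Since 3 < 5, A is not diagonalizable.

algebraic multiplicity 5, geometric multiplicity 3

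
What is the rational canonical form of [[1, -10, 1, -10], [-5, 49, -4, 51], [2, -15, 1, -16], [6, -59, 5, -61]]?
R = [[0, 0, 0, 0], [1, 0, 0, 0], [0, 1, 0, -25], [0, 0, 1, -10]]

The invariant factors of A (the non-unit diagonal entries of the Smith normal form of xI - A over ℚ[x]) are x^2(x + 5)^2, each dividing the next. The characteristic polynomial is their product, x^2(x + 5)^2.

The rational canonical form is the block-diagonal matrix of companion matrices C(f_i):
R = [[0, 0, 0, 0], [1, 0, 0, 0], [0, 1, 0, -25], [0, 0, 1, -10]].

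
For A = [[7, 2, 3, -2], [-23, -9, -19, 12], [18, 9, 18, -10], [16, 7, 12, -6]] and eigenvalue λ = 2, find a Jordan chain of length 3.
v_1 = [[1, -3, 3, 4]]^T, v_2 = [[0, 1, -1, -1]]^T, v_3 = [[1, -4, 3, 3]]^T

We seek v_1 ∈ ker((A - 2I)^3) \ ker((A - 2I)^2), then set v_{i+1} = (A - 2I) v_i.

One such chain is v_1 = [[1, -3, 3, 4]]^T, v_2 = [[0, 1, -1, -1]]^T, v_3 = [[1, -4, 3, 3]]^T. Check: (A - 2I) v_3 = [[0, 0, 0, 0]]^T = 0.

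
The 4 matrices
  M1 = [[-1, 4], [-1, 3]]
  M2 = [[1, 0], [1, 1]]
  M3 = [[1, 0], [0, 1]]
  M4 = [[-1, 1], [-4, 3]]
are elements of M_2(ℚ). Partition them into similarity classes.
2 classes: {M1, M2, M4}, {M3}

Characteristic polynomials: χ_{M1} = (x - 1)^2, χ_{M2} = (x - 1)^2, χ_{M3} = (x - 1)^2, χ_{M4} = (x - 1)^2.

{M1, M2, M4}: invariant factors (x - 1)^2.

{M3}: invariant factors x - 1, x - 1.

Matrices are similar if and only if their invariant-factor lists agree; the partition into similarity classes is {M1, M2, M4}, {M3}.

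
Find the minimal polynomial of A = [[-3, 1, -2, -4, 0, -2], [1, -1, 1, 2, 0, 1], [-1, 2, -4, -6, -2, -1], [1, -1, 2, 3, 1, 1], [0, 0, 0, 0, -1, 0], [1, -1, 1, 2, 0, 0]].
m_A(x) = (x + 1)^3

The characteristic polynomial factors as (x + 1)^6. The minimal polynomial is ∏(x - λ)^{k_λ} where k_λ is the size of the largest Jordan block at λ.

For λ = -1: rank(A + I) = 3, and the largest Jordan block has size 3 (the smallest k with rank((A + I)^k) = rank((A + I)^(k+1))).

So m_A(x) = (x + 1)^3.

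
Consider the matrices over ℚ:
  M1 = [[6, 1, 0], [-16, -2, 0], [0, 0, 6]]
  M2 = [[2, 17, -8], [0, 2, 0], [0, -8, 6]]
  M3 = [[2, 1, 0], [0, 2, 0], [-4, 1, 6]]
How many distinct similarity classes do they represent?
Characteristic polynomials: χ_{M1} = (x - 6)(x - 2)^2, χ_{M2} = (x - 6)(x - 2)^2, χ_{M3} = (x - 6)(x - 2)^2.

{M1, M2, M3}: invariant factors (x - 6)(x - 2)^2.

Matrices are similar if and only if their invariant-factor lists agree; the partition into similarity classes is {M1, M2, M3}.

1 class: {M1, M2, M3}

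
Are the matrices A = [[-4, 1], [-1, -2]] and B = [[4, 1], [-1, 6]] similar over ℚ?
No.

trace(A) = -6 but trace(B) = 10. The trace is a similarity invariant, so A and B are not similar.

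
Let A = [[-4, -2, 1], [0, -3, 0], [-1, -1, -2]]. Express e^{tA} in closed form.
A has Jordan form J = [[-3, 1, 0], [0, -3, 1], [0, 0, -3]] with A = PJP^{-1}, so e^{tA} = P e^{tJ} P^{-1}.

For a Jordan block J_k(λ), e^{tJ_k(λ)} = e^{λt} · (I + tN + t^2 N^2/2! + ... + t^{k-1} N^{k-1}/(k-1)!) where N is the nilpotent superdiagonal part.

Assembling the blocks and conjugating back gives the entries of e^{tA} as shown above.

e^{tA} = [[(1 - t)*e^{-3*t}, t*(t - 4)*e^{-3*t}/2, t*e^{-3*t}], [0, e^{-3*t}, 0], [-t*e^{-3*t}, t*(t - 2)*e^{-3*t}/2, (t + 1)*e^{-3*t}]]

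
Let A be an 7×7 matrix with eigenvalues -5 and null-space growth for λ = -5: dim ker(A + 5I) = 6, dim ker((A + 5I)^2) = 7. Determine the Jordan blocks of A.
Jordan blocks: (-5, 2), (-5, 1), (-5, 1), (-5, 1), (-5, 1), (-5, 1)

λ = -5: successive nullity increments [6, 1] count blocks of size ≥ k; block sizes are [2, 1, 1, 1, 1, 1].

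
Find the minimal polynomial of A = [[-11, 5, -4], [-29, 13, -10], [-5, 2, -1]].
The characteristic polynomial factors as x^2(x - 1). The minimal polynomial is ∏(x - λ)^{k_λ} where k_λ is the size of the largest Jordan block at λ.

For λ = 0: rank(A) = 2, and the largest Jordan block has size 2 (the smallest k with rank(A^k) = rank(A^(k+1))).
For λ = 1: rank(A - I) = 2, and the largest Jordan block has size 1 (the smallest k with rank((A - I)^k) = rank((A - I)^(k+1))).

So m_A(x) = x^2(x - 1).

m_A(x) = x^2(x - 1)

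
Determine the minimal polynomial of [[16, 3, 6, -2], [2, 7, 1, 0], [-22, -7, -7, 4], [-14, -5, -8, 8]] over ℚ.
The characteristic polynomial factors as (x - 6)^4. The minimal polynomial is ∏(x - λ)^{k_λ} where k_λ is the size of the largest Jordan block at λ.

For λ = 6: rank(A - 6I) = 2, and the largest Jordan block has size 3 (the smallest k with rank((A - 6I)^k) = rank((A - 6I)^(k+1))).

So m_A(x) = (x - 6)^3.

m_A(x) = (x - 6)^3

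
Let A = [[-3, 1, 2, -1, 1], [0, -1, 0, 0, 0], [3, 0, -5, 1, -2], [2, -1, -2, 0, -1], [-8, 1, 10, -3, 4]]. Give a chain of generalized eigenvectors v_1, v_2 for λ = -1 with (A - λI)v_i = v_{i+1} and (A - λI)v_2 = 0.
v_1 = [[0, 1, 0, 0, 0]]^T, v_2 = [[1, 0, 0, -1, 1]]^T

We seek v_1 ∈ ker((A + I)^2) \ ker(A + I), then set v_{i+1} = (A + I) v_i.

One such chain is v_1 = [[0, 1, 0, 0, 0]]^T, v_2 = [[1, 0, 0, -1, 1]]^T. Check: (A + I) v_2 = [[0, 0, 0, 0, 0]]^T = 0.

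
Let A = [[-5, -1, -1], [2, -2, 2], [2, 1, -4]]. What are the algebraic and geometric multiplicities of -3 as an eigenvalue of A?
algebraic multiplicity 1, geometric multiplicity 1

The characteristic polynomial is (x + 3)(x + 4)^2, so the factor x + 3 appears with exponent 1: the algebraic multiplicity is 1.

rank(A + 3I) = 2, so the eigenspace has dimension 3 - 2 = 1: the geometric multiplicity is 1.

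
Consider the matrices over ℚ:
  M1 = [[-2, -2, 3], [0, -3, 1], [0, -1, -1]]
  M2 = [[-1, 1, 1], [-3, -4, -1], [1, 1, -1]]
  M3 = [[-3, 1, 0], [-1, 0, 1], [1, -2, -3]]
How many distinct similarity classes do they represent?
1 class: {M1, M2, M3}

Characteristic polynomials: χ_{M1} = (x + 2)^3, χ_{M2} = (x + 2)^3, χ_{M3} = (x + 2)^3.

{M1, M2, M3}: invariant factors (x + 2)^3.

Matrices are similar if and only if their invariant-factor lists agree; the partition into similarity classes is {M1, M2, M3}.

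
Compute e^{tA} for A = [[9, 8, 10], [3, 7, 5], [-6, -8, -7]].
A has Jordan form J = [[3, 1, 0], [0, 3, 0], [0, 0, 3]] with A = PJP^{-1}, so e^{tA} = P e^{tJ} P^{-1}.

For a Jordan block J_k(λ), e^{tJ_k(λ)} = e^{λt} · (I + tN + t^2 N^2/2! + ... + t^{k-1} N^{k-1}/(k-1)!) where N is the nilpotent superdiagonal part.

Assembling the blocks and conjugating back gives the entries of e^{tA} as shown above.

e^{tA} = [[(6*t + 1)*e^{3*t}, 8*t*e^{3*t}, 10*t*e^{3*t}], [3*t*e^{3*t}, (4*t + 1)*e^{3*t}, 5*t*e^{3*t}], [-6*t*e^{3*t}, -8*t*e^{3*t}, (1 - 10*t)*e^{3*t}]]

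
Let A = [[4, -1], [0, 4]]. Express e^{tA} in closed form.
A has Jordan form J = [[4, 1], [0, 4]] with A = PJP^{-1}, so e^{tA} = P e^{tJ} P^{-1}.

For a Jordan block J_k(λ), e^{tJ_k(λ)} = e^{λt} · (I + tN + t^2 N^2/2! + ... + t^{k-1} N^{k-1}/(k-1)!) where N is the nilpotent superdiagonal part.

Assembling the blocks and conjugating back gives the entries of e^{tA} as shown above.

e^{tA} = [[e^{4*t}, -t*e^{4*t}], [0, e^{4*t}]]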